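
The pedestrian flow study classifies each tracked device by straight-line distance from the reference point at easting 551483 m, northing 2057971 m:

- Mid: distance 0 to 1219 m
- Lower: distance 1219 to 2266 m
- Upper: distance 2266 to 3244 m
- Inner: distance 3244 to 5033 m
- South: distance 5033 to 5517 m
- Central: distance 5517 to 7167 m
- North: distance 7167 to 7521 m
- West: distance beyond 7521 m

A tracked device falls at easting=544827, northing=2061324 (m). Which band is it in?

Distance = √((544827−551483)² + (2061324−2057971)²) = √(44302336.000 + 11242609.000) = 7452.848 m.
7167 ≤ 7452.848 < 7521 → North.

North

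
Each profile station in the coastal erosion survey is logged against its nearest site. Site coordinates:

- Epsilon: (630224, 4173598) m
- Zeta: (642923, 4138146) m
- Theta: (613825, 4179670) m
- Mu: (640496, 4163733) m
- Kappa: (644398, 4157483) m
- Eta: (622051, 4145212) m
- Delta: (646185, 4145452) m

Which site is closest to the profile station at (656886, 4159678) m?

Squared distances to each site:
Epsilon: 904628644.000; Zeta: 658592393.000; Theta: 2253929785.000; Mu: 285075125.000; Kappa: 160768169.000; Eta: 1422742381.000; Delta: 316890477.000.
Minimum at Kappa.

Kappa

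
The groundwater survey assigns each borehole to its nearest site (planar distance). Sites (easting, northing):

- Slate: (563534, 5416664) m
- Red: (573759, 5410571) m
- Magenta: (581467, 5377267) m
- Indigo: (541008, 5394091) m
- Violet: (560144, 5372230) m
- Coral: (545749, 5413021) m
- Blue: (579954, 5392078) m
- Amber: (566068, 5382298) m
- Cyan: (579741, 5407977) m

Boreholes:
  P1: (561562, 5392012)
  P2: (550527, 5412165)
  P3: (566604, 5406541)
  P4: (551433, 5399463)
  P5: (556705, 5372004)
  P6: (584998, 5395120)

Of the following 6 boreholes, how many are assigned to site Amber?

1

P1 → Amber
P2 → Coral
P3 → Red
P4 → Indigo
P5 → Violet
P6 → Blue
1 of the 6 goes to Amber.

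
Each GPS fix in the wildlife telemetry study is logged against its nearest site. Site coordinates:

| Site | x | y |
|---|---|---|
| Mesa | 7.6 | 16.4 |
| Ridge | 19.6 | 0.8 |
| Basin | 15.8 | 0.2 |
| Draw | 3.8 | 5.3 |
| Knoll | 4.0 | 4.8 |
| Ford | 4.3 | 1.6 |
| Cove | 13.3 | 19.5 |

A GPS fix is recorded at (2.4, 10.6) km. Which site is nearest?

Draw

Squared distances to each site:
Mesa: 60.680; Ridge: 391.880; Basin: 287.720; Draw: 30.050; Knoll: 36.200; Ford: 84.610; Cove: 198.020.
Minimum at Draw.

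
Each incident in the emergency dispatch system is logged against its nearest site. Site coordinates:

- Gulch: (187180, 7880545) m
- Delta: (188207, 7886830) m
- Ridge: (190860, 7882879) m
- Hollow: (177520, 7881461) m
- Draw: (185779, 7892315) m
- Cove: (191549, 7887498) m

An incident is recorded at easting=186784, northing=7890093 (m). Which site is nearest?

Squared distances to each site:
Gulch: 91321120.000; Delta: 12672098.000; Ridge: 68655572.000; Hollow: 160333120.000; Draw: 5947309.000; Cove: 29439250.000.
Minimum at Draw.

Draw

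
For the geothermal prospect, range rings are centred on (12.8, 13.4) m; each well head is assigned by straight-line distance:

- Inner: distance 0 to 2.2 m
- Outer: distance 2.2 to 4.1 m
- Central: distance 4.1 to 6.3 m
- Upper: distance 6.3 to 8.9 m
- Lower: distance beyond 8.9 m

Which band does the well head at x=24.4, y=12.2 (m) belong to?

Distance = √((24.4−12.8)² + (12.2−13.4)²) = √(134.560 + 1.440) = 11.662 m.
8.9 ≤ 11.662 < ∞ → Lower.

Lower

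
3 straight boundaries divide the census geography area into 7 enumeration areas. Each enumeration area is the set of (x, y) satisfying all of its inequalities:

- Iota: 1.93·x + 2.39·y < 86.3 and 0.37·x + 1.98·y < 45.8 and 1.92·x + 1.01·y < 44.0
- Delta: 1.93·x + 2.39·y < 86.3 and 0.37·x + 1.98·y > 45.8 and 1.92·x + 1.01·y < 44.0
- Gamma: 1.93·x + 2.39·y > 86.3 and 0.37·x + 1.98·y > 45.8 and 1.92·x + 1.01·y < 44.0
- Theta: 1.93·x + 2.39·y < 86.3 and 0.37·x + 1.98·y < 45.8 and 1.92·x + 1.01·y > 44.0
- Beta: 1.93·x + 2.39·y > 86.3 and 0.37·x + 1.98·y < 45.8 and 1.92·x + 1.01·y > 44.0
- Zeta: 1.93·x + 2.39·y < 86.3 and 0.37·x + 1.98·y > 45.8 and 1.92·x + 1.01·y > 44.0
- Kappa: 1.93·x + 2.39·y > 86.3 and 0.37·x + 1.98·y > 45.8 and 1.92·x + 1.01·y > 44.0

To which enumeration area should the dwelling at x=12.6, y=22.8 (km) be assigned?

1.93·12.6 + 2.39·22.8 = 78.810, which is < 86.3
0.37·12.6 + 1.98·22.8 = 49.806, which is > 45.8
1.92·12.6 + 1.01·22.8 = 47.220, which is > 44.0
This sign pattern matches Zeta.

Zeta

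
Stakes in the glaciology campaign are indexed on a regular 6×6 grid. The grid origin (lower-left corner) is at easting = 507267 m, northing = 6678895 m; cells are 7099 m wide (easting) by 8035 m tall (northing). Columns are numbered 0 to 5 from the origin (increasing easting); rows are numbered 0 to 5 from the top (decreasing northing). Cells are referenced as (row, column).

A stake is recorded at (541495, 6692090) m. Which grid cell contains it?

Column index: ⌊(541495 − 507267) / 7099⌋ = ⌊4.822⌋ = 4
Row offset from origin: ⌊(6692090 − 6678895) / 8035⌋ = ⌊1.642⌋ = 1 → row 4 (counted from top)

(4, 4)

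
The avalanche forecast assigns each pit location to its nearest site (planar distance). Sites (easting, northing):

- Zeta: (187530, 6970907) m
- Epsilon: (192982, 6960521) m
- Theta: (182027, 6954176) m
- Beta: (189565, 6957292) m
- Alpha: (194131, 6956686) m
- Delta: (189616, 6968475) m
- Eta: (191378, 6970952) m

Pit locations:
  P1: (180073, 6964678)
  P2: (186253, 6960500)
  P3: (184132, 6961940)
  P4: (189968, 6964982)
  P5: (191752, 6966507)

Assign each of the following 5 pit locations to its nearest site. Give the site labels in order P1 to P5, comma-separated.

Zeta, Beta, Beta, Delta, Delta

P1 → Zeta (d²=94407290.00)
P2 → Beta (d²=21260608.00)
P3 → Beta (d²=51121393.00)
P4 → Delta (d²=12324953.00)
P5 → Delta (d²=8435520.00)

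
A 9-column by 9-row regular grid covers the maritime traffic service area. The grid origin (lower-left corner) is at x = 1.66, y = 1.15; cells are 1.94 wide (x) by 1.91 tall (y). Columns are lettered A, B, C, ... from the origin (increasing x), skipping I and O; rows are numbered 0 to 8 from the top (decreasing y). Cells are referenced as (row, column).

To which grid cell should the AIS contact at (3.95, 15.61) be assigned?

Column index: ⌊(3.95 − 1.66) / 1.94⌋ = ⌊1.180⌋ = 1 → column B
Row offset from origin: ⌊(15.61 − 1.15) / 1.91⌋ = ⌊7.571⌋ = 7 → row 1 (counted from top)

(1, B)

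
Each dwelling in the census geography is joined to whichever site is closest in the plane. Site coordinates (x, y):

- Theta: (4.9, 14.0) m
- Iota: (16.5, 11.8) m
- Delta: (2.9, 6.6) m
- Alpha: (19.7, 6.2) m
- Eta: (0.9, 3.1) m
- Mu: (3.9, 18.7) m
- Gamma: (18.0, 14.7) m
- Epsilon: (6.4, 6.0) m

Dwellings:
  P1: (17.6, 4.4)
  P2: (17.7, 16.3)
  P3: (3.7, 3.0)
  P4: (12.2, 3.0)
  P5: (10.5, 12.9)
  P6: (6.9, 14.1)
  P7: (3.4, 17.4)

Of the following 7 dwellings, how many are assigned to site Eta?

P1 → Alpha
P2 → Gamma
P3 → Eta
P4 → Epsilon
P5 → Theta
P6 → Theta
P7 → Mu
1 of the 7 goes to Eta.

1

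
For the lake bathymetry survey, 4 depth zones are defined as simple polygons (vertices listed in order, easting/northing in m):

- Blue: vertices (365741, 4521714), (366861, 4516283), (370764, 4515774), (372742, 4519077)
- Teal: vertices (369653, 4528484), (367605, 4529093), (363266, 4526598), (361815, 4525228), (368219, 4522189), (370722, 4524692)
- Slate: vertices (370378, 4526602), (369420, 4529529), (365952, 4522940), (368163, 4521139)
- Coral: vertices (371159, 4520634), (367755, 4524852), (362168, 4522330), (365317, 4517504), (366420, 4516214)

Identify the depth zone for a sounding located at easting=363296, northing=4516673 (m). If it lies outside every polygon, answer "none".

Cast a ray rightward from (363296, 4516673). For each polygon, the edges (by vertex number in listed order) whose endpoints lie on opposite sides of northing = 4516673, where each meets that height, and whether that is right or left of the point:
Blue: 1–2 at easting≈366780.6 (right), 3–4 at easting≈371302.4 (right) → 2 crossings.
Teal: no edge straddles that height → 0 crossings.
Slate: no edge straddles that height → 0 crossings.
Coral: 4–5 at easting≈366027.5 (right), 5–1 at easting≈366912.1 (right) → 2 crossings.
All counts are even, so the point lies outside every listed polygon.

none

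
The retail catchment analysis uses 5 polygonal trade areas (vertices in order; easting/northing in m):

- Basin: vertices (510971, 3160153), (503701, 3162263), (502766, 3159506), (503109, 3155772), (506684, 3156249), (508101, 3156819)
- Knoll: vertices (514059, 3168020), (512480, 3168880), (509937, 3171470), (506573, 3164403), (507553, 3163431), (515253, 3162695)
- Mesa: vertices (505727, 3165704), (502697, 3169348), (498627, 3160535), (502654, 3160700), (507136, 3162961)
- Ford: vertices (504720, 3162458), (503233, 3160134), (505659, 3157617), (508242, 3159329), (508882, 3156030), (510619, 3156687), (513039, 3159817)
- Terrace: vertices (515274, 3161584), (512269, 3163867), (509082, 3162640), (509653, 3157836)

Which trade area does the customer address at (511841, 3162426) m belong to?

Terrace

Cast a ray rightward from (511841, 3162426). For each polygon, the edges (by vertex number in listed order) whose endpoints lie on opposite sides of northing = 3162426, where each meets that height, and whether that is right or left of the point:
Basin: no edge straddles that height → 0 crossings.
Knoll: no edge straddles that height → 0 crossings.
Mesa: 2–3 at easting≈499500.3 (left), 4–5 at easting≈506075.5 (left) → 0 crossings.
Ford: 1–2 at easting≈504699.5 (left), 7–1 at easting≈504820.8 (left) → 0 crossings.
Terrace: 1–2 at easting≈514165.7 (right), 3–4 at easting≈509107.4 (left) → 1 crossing.
Only Terrace has an odd count, so the point is inside Terrace.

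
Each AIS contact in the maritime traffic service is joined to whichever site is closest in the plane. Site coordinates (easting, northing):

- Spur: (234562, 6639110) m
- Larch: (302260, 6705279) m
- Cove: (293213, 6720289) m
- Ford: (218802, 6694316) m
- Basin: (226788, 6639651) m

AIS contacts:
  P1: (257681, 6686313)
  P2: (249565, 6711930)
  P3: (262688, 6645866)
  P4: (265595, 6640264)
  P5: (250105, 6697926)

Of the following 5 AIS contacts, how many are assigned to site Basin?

P1 → Ford
P2 → Ford
P3 → Spur
P4 → Spur
P5 → Ford
0 of the 5 go to Basin.

0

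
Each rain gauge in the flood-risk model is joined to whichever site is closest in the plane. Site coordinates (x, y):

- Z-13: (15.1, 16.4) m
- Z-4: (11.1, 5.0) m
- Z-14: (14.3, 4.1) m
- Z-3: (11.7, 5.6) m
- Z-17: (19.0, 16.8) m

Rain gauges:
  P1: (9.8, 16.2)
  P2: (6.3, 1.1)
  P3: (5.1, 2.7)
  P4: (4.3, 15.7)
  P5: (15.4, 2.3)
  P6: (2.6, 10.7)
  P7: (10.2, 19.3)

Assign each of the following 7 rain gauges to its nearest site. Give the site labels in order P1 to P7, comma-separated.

P1 → Z-13 (d²=28.13)
P2 → Z-4 (d²=38.25)
P3 → Z-4 (d²=41.29)
P4 → Z-13 (d²=117.13)
P5 → Z-14 (d²=4.45)
P6 → Z-4 (d²=104.74)
P7 → Z-13 (d²=32.42)

Z-13, Z-4, Z-4, Z-13, Z-14, Z-4, Z-13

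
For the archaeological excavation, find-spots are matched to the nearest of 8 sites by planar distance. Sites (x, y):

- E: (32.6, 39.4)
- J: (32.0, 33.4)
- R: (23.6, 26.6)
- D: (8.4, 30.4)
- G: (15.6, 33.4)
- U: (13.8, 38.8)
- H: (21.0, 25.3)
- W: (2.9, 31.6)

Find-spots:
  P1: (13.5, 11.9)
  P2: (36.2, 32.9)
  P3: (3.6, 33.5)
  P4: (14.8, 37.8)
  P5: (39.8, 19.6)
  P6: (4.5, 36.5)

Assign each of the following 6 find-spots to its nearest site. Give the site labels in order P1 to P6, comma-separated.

P1 → H (d²=235.81)
P2 → J (d²=17.89)
P3 → W (d²=4.10)
P4 → U (d²=2.00)
P5 → J (d²=251.28)
P6 → W (d²=26.57)

H, J, W, U, J, W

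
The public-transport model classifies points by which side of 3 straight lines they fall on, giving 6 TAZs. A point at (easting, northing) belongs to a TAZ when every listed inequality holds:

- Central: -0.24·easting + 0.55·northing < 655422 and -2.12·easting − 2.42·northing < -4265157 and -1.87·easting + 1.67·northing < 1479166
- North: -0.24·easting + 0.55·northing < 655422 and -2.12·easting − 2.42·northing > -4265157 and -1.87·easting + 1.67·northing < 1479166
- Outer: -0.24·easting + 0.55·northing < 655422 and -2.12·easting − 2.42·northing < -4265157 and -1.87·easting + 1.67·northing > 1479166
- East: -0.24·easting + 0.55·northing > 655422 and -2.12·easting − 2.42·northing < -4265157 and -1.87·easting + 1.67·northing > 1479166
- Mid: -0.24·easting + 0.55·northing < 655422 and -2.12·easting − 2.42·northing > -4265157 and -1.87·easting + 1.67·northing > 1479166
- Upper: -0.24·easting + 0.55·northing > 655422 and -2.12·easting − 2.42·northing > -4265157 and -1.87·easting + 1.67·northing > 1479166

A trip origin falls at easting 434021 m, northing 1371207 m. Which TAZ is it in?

North

-0.24·434021 + 0.55·1371207 = 649998.810, which is < 655422
-2.12·434021 − 2.42·1371207 = -4238445.460, which is > -4265157
-1.87·434021 + 1.67·1371207 = 1478296.420, which is < 1479166
This sign pattern matches North.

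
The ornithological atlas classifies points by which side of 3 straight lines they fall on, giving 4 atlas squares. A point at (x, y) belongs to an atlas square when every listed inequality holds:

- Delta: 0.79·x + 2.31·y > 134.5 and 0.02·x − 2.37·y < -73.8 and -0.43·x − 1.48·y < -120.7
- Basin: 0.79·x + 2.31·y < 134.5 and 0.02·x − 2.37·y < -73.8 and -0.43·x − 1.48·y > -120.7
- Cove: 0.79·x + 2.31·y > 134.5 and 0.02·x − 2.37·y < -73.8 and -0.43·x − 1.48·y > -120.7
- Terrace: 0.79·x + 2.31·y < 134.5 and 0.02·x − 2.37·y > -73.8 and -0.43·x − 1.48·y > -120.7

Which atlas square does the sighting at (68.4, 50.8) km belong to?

0.79·68.4 + 2.31·50.8 = 171.384, which is > 134.5
0.02·68.4 − 2.37·50.8 = -119.028, which is < -73.8
-0.43·68.4 − 1.48·50.8 = -104.596, which is > -120.7
This sign pattern matches Cove.

Cove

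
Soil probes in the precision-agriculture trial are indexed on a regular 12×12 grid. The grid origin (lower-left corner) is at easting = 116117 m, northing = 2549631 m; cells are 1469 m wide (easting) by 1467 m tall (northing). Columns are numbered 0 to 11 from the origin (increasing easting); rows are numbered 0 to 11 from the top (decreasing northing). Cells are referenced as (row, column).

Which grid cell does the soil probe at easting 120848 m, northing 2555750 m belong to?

Column index: ⌊(120848 − 116117) / 1469⌋ = ⌊3.221⌋ = 3
Row offset from origin: ⌊(2555750 − 2549631) / 1467⌋ = ⌊4.171⌋ = 4 → row 7 (counted from top)

(7, 3)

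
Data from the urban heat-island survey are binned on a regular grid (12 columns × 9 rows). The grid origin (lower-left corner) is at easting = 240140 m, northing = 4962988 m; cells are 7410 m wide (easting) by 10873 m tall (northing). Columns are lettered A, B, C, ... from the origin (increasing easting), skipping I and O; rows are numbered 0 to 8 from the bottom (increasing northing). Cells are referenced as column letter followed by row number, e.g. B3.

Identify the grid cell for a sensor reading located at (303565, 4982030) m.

Column index: ⌊(303565 − 240140) / 7410⌋ = ⌊8.559⌋ = 8 → column J
Row offset from origin: ⌊(4982030 − 4962988) / 10873⌋ = ⌊1.751⌋ = 1 → row 1

J1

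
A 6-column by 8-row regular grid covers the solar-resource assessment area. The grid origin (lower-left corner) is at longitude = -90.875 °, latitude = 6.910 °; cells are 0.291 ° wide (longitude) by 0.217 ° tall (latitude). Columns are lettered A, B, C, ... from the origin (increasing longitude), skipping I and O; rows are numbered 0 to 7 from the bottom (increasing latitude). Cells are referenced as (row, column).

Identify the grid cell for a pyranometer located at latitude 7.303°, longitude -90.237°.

Column index: ⌊(-90.237 − -90.875) / 0.291⌋ = ⌊2.192⌋ = 2 → column C
Row offset from origin: ⌊(7.303 − 6.910) / 0.217⌋ = ⌊1.811⌋ = 1 → row 1

(1, C)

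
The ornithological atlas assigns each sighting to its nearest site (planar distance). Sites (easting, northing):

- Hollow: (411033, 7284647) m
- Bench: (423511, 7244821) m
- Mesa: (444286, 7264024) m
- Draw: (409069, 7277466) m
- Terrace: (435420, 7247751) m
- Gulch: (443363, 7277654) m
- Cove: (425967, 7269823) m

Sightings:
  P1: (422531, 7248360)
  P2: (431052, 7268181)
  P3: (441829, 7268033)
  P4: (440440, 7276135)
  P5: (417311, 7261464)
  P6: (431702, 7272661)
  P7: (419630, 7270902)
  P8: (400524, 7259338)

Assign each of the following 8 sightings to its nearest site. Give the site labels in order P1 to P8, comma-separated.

P1 → Bench (d²=13484921.00)
P2 → Cove (d²=28553389.00)
P3 → Mesa (d²=22108930.00)
P4 → Gulch (d²=10851290.00)
P5 → Cove (d²=144799217.00)
P6 → Cove (d²=40944469.00)
P7 → Cove (d²=41321810.00)
P8 → Draw (d²=401641409.00)

Bench, Cove, Mesa, Gulch, Cove, Cove, Cove, Draw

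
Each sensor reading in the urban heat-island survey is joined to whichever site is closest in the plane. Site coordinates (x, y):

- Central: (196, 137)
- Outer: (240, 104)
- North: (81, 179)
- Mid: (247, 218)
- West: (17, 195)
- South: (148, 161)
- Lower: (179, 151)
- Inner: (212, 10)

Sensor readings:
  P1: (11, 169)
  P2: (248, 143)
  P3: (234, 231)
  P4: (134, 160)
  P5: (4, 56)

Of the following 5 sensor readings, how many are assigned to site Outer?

1

P1 → West
P2 → Outer
P3 → Mid
P4 → South
P5 → West
1 of the 5 goes to Outer.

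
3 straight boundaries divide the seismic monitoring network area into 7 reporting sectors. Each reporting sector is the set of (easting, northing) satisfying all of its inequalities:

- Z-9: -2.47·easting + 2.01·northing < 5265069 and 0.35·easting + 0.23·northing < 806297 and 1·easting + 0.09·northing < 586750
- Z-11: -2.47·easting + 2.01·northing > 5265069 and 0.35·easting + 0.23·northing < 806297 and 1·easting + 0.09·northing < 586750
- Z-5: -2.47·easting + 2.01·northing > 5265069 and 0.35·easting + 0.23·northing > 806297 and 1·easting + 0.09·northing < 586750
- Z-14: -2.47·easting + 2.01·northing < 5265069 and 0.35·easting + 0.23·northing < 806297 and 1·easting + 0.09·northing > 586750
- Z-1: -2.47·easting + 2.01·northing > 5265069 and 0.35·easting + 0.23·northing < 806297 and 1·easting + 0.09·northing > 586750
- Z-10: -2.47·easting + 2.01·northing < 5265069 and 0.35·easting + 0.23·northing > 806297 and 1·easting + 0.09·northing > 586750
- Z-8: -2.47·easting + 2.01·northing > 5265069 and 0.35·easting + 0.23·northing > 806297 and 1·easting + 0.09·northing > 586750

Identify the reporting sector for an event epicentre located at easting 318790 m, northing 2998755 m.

-2.47·318790 + 2.01·2998755 = 5240086.250, which is < 5265069
0.35·318790 + 0.23·2998755 = 801290.150, which is < 806297
1·318790 + 0.09·2998755 = 588677.950, which is > 586750
This sign pattern matches Z-14.

Z-14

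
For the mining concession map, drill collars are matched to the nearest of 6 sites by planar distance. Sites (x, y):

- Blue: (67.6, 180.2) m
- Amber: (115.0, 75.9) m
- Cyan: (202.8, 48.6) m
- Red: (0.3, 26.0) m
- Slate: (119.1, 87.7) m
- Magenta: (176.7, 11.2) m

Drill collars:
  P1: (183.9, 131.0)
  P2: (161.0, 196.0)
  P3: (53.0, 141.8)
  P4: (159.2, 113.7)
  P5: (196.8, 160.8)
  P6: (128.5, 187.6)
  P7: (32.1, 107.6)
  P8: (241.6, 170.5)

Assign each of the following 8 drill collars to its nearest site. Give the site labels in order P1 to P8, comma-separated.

P1 → Slate (d²=6073.93)
P2 → Blue (d²=8973.20)
P3 → Blue (d²=1687.72)
P4 → Slate (d²=2284.01)
P5 → Slate (d²=11380.90)
P6 → Blue (d²=3763.57)
P7 → Blue (d²=6531.01)
P8 → Cyan (d²=16365.05)

Slate, Blue, Blue, Slate, Slate, Blue, Blue, Cyan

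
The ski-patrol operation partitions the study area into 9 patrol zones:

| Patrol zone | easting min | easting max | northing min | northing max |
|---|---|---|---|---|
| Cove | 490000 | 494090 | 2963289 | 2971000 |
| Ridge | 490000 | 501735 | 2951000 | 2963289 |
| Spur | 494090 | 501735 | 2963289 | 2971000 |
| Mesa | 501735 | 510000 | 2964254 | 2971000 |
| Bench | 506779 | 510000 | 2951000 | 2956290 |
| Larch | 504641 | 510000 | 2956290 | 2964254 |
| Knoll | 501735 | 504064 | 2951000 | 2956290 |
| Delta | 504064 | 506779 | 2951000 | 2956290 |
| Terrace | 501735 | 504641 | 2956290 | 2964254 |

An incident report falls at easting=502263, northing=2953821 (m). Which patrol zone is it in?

Knoll

The point has easting = 502263 and northing = 2953821.
Only Knoll satisfies 501735 ≤ easting ≤ 504064 and 2951000 ≤ northing ≤ 2956290.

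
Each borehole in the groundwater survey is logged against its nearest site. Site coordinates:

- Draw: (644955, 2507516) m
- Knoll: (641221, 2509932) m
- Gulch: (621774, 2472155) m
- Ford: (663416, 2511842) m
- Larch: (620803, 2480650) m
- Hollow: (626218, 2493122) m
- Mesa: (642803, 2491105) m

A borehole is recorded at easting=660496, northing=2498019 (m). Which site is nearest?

Ford

Squared distances to each site:
Draw: 331715690.000; Knoll: 513445194.000; Gulch: 2168339780.000; Ford: 199601729.000; Larch: 1877216410.000; Hollow: 1198961893.000; Mesa: 360845645.000.
Minimum at Ford.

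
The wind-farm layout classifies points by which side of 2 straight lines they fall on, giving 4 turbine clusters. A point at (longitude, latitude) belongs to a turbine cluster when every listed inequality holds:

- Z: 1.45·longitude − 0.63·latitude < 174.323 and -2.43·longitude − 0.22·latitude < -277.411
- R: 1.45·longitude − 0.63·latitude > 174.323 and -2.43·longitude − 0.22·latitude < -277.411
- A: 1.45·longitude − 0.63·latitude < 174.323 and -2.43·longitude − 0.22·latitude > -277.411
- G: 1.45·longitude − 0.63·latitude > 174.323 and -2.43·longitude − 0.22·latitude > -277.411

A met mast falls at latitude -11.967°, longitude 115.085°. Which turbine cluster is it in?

G

1.45·115.085 − 0.63·-11.967 = 174.412, which is > 174.323
-2.43·115.085 − 0.22·-11.967 = -277.024, which is > -277.411
This sign pattern matches G.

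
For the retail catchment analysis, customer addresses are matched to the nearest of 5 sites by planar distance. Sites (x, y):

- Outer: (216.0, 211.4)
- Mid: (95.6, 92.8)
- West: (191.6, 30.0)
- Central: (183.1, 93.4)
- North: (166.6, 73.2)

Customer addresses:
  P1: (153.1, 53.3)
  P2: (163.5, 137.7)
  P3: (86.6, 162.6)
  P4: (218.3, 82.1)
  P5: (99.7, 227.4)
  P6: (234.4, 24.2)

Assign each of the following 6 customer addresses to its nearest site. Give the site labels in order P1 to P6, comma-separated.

North, Central, Mid, Central, Outer, West

P1 → North (d²=578.26)
P2 → Central (d²=2346.65)
P3 → Mid (d²=4953.04)
P4 → Central (d²=1366.73)
P5 → Outer (d²=13781.69)
P6 → West (d²=1865.48)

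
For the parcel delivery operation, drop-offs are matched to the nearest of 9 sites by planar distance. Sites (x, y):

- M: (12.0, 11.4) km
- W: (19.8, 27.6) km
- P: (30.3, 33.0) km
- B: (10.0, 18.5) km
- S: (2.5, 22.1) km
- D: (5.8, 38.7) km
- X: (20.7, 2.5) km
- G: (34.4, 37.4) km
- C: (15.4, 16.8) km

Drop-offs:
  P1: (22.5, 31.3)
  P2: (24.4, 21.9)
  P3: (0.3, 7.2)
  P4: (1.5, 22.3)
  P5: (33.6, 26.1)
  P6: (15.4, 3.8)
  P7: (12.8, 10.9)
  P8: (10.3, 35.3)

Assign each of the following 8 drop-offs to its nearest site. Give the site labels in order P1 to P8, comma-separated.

P1 → W (d²=20.98)
P2 → W (d²=53.65)
P3 → M (d²=154.53)
P4 → S (d²=1.04)
P5 → P (d²=58.50)
P6 → X (d²=29.78)
P7 → M (d²=0.89)
P8 → D (d²=31.81)

W, W, M, S, P, X, M, D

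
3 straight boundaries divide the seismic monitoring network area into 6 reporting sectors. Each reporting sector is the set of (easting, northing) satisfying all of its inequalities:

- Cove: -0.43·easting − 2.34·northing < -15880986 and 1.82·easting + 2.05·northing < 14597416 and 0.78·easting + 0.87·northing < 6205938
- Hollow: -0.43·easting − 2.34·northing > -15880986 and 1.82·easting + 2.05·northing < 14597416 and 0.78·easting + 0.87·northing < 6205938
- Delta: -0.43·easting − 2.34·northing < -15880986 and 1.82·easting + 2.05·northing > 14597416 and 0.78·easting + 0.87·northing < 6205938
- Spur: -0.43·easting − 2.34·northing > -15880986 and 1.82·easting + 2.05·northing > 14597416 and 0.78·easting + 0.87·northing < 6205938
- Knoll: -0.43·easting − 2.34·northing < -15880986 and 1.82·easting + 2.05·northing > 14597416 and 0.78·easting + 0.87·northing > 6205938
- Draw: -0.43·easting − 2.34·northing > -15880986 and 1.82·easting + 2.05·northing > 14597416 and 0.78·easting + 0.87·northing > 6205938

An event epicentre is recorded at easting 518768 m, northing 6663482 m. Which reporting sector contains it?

-0.43·518768 − 2.34·6663482 = -15815618.120, which is > -15880986
1.82·518768 + 2.05·6663482 = 14604295.860, which is > 14597416
0.78·518768 + 0.87·6663482 = 6201868.380, which is < 6205938
This sign pattern matches Spur.

Spur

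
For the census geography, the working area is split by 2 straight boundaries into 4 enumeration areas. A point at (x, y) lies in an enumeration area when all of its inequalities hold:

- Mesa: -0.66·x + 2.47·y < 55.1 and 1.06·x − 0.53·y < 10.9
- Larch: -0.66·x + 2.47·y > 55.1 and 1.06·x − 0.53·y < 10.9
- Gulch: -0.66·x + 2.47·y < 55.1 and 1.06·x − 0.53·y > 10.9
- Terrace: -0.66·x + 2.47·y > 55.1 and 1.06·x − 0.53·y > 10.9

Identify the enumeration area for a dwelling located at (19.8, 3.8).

-0.66·19.8 + 2.47·3.8 = -3.682, which is < 55.1
1.06·19.8 − 0.53·3.8 = 18.974, which is > 10.9
This sign pattern matches Gulch.

Gulch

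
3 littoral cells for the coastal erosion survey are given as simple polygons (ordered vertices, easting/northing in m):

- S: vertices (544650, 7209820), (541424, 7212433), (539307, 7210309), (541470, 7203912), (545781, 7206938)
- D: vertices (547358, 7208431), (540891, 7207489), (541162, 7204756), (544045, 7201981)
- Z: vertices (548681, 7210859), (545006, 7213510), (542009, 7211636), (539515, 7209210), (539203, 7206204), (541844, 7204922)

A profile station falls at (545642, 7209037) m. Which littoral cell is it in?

Z

Cast a ray rightward from (545642, 7209037). For each polygon, the edges (by vertex number in listed order) whose endpoints lie on opposite sides of northing = 7209037, where each meets that height, and whether that is right or left of the point:
S: 3–4 at easting≈539737.1 (left), 5–1 at easting≈544957.3 (left) → 0 crossings.
D: no edge straddles that height → 0 crossings.
Z: 4–5 at easting≈539497.0 (left), 6–1 at easting≈546582.8 (right) → 1 crossing.
Only Z has an odd count, so the point is inside Z.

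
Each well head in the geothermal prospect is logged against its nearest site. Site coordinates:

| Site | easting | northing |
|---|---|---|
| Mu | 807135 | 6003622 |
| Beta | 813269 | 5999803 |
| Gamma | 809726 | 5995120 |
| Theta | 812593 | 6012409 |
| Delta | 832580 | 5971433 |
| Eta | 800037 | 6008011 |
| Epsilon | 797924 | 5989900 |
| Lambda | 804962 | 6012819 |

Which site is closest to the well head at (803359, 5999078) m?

Mu

Squared distances to each site:
Mu: 34906112.000; Beta: 98733725.000; Gamma: 56204453.000; Theta: 262982317.000; Delta: 1618112866.000; Eta: 90834173.000; Epsilon: 113774909.000; Lambda: 191384690.000.
Minimum at Mu.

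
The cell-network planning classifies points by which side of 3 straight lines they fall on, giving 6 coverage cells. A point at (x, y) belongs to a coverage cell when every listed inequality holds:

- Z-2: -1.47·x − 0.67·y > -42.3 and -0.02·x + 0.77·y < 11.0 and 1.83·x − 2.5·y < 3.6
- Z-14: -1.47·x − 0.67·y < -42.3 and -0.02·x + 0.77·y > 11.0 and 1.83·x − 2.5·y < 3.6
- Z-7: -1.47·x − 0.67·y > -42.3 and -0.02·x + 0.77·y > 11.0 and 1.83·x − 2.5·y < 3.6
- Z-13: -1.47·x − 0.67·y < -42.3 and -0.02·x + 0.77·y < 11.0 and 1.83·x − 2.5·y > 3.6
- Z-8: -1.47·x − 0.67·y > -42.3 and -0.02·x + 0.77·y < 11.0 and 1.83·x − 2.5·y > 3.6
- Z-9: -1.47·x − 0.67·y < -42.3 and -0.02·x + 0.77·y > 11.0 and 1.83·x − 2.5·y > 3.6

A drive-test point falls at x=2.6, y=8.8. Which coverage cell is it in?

Z-2

-1.47·2.6 − 0.67·8.8 = -9.718, which is > -42.3
-0.02·2.6 + 0.77·8.8 = 6.724, which is < 11.0
1.83·2.6 − 2.5·8.8 = -17.242, which is < 3.6
This sign pattern matches Z-2.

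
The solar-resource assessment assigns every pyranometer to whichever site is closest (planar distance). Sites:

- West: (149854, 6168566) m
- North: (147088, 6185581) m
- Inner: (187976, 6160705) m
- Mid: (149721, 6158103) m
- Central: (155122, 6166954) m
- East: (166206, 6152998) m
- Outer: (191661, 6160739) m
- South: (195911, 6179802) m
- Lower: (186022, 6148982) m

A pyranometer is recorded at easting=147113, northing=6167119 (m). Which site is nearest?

West

Squared distances to each site:
West: 9606890.000; North: 340846069.000; Inner: 1710924165.000; Mid: 88089920.000; Central: 64171306.000; East: 563945290.000; Outer: 2025228704.000; South: 2542103293.000; Lower: 1842861050.000.
Minimum at West.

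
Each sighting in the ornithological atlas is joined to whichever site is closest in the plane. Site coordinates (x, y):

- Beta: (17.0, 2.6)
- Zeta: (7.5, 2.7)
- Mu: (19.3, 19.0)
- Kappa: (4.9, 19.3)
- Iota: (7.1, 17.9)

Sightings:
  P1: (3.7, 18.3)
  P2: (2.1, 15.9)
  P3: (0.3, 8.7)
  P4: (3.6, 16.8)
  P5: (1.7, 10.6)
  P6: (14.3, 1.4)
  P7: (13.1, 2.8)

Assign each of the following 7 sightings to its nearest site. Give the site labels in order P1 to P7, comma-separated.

P1 → Kappa (d²=2.44)
P2 → Kappa (d²=19.40)
P3 → Zeta (d²=87.84)
P4 → Kappa (d²=7.94)
P5 → Iota (d²=82.45)
P6 → Beta (d²=8.73)
P7 → Beta (d²=15.25)

Kappa, Kappa, Zeta, Kappa, Iota, Beta, Beta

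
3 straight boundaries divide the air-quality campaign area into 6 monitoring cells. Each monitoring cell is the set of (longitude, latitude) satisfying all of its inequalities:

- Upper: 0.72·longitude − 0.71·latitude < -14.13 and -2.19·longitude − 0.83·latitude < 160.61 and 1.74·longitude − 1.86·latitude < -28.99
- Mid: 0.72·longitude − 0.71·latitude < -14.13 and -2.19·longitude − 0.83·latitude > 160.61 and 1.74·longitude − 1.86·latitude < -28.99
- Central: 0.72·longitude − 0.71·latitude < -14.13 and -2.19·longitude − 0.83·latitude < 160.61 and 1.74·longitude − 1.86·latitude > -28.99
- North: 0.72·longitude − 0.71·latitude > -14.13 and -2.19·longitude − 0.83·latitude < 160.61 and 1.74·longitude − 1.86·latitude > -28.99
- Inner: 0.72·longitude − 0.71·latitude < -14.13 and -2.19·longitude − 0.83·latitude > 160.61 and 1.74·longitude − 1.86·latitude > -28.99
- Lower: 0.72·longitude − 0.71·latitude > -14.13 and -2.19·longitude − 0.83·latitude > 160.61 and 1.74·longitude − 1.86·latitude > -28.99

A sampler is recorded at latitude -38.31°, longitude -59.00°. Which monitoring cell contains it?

Mid

0.72·-59.00 − 0.71·-38.31 = -15.280, which is < -14.13
-2.19·-59.00 − 0.83·-38.31 = 161.007, which is > 160.61
1.74·-59.00 − 1.86·-38.31 = -31.403, which is < -28.99
This sign pattern matches Mid.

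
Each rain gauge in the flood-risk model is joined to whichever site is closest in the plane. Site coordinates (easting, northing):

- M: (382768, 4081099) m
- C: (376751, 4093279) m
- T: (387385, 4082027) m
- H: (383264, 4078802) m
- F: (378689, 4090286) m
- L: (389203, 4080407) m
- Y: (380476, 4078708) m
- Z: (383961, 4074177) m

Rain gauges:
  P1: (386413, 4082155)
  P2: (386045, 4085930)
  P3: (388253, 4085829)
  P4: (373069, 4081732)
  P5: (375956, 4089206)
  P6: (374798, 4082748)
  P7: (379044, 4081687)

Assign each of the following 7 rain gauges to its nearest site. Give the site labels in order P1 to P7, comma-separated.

T, T, T, Y, F, Y, Y

P1 → T (d²=961168.00)
P2 → T (d²=17029009.00)
P3 → T (d²=15208628.00)
P4 → Y (d²=64008225.00)
P5 → F (d²=8635689.00)
P6 → Y (d²=48561284.00)
P7 → Y (d²=10925065.00)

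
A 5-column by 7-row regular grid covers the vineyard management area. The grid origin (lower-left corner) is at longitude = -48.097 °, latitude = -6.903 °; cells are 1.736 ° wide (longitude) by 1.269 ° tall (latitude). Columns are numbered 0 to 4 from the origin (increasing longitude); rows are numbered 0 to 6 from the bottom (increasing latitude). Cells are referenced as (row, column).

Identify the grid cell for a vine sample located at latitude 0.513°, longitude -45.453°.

Column index: ⌊(-45.453 − -48.097) / 1.736⌋ = ⌊1.523⌋ = 1
Row offset from origin: ⌊(0.513 − -6.903) / 1.269⌋ = ⌊5.844⌋ = 5 → row 5

(5, 1)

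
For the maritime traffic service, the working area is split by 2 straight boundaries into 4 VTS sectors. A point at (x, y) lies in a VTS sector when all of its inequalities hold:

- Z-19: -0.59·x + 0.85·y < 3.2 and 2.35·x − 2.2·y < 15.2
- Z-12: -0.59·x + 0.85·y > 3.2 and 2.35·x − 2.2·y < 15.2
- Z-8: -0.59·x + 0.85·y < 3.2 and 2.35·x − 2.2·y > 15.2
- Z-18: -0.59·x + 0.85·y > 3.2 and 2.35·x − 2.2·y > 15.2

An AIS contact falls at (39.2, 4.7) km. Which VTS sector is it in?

-0.59·39.2 + 0.85·4.7 = -19.133, which is < 3.2
2.35·39.2 − 2.2·4.7 = 81.780, which is > 15.2
This sign pattern matches Z-8.

Z-8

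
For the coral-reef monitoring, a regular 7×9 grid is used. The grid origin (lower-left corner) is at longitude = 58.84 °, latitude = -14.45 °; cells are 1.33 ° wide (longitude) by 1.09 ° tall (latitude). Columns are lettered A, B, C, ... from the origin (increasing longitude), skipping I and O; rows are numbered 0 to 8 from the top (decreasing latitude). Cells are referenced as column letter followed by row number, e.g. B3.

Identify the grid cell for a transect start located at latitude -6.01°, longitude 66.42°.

Column index: ⌊(66.42 − 58.84) / 1.33⌋ = ⌊5.699⌋ = 5 → column F
Row offset from origin: ⌊(-6.01 − -14.45) / 1.09⌋ = ⌊7.743⌋ = 7 → row 1 (counted from top)

F1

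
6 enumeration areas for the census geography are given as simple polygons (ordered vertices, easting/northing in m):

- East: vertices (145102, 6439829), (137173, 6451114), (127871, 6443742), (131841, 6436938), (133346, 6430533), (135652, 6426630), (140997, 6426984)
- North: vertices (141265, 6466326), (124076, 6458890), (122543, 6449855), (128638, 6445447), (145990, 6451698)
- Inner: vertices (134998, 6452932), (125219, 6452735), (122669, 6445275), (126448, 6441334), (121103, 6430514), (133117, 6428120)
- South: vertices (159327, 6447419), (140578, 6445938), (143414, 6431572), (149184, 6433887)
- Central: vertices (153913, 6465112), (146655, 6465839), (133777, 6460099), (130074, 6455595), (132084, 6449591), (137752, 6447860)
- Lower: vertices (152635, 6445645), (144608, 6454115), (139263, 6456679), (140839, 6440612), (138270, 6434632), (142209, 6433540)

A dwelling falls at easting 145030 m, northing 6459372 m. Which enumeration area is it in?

Central

Cast a ray rightward from (145030, 6459372). For each polygon, the edges (by vertex number in listed order) whose endpoints lie on opposite sides of northing = 6459372, where each meets that height, and whether that is right or left of the point:
East: no edge straddles that height → 0 crossings.
North: 1–2 at easting≈125190.2 (left), 5–1 at easting≈143511.2 (left) → 0 crossings.
Inner: no edge straddles that height → 0 crossings.
South: no edge straddles that height → 0 crossings.
Central: 3–4 at easting≈133179.3 (left), 6–1 at easting≈148536.0 (right) → 1 crossing.
Lower: no edge straddles that height → 0 crossings.
Only Central has an odd count, so the point is inside Central.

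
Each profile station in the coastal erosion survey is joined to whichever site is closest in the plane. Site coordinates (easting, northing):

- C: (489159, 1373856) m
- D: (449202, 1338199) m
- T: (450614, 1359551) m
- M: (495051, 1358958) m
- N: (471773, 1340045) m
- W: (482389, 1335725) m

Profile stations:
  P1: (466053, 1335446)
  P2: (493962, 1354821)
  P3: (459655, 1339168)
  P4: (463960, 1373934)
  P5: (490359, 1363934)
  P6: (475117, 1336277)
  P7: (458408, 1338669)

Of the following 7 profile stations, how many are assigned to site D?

2

P1 → N
P2 → M
P3 → D
P4 → T
P5 → M
P6 → N
P7 → D
2 of the 7 go to D.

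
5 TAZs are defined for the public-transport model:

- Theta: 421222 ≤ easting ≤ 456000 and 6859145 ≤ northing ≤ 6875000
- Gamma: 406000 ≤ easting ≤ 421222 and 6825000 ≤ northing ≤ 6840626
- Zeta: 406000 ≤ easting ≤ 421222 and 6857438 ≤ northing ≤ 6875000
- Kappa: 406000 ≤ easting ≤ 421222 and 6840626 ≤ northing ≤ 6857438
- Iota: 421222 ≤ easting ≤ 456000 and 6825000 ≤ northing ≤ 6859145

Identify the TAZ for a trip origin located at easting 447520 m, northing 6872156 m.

The point has easting = 447520 and northing = 6872156.
Only Theta satisfies 421222 ≤ easting ≤ 456000 and 6859145 ≤ northing ≤ 6875000.

Theta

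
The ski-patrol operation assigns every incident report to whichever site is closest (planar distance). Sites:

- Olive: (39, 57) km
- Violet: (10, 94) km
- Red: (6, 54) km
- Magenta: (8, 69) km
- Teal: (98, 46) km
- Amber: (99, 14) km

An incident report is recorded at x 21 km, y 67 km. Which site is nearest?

Magenta

Squared distances to each site:
Olive: 424.000; Violet: 850.000; Red: 394.000; Magenta: 173.000; Teal: 6370.000; Amber: 8893.000.
Minimum at Magenta.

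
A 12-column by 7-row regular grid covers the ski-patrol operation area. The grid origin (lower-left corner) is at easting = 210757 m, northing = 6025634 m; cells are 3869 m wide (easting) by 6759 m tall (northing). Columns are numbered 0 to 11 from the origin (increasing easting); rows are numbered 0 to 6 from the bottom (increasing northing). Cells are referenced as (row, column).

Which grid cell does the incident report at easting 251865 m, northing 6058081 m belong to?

Column index: ⌊(251865 − 210757) / 3869⌋ = ⌊10.625⌋ = 10
Row offset from origin: ⌊(6058081 − 6025634) / 6759⌋ = ⌊4.801⌋ = 4 → row 4

(4, 10)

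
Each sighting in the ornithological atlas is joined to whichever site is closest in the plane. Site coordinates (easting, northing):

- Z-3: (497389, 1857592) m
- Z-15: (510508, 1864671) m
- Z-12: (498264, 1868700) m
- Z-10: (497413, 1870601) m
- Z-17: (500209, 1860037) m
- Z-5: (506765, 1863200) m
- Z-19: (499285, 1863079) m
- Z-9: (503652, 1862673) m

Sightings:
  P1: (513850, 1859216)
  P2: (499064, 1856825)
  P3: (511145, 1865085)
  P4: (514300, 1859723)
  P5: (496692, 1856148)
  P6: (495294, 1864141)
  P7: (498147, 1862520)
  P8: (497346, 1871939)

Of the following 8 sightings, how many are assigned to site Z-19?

2

P1 → Z-15
P2 → Z-3
P3 → Z-15
P4 → Z-15
P5 → Z-3
P6 → Z-19
P7 → Z-19
P8 → Z-10
2 of the 8 go to Z-19.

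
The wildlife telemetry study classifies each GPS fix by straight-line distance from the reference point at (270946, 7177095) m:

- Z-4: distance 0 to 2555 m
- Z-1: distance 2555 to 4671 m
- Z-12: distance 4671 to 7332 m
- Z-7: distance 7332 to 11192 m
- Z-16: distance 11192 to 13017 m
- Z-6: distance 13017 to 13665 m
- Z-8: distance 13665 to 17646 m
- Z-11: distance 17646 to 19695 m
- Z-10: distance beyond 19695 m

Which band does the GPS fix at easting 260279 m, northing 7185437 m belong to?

Z-6

Distance = √((260279−270946)² + (7185437−7177095)²) = √(113784889.000 + 69588964.000) = 13541.560 m.
13017 ≤ 13541.560 < 13665 → Z-6.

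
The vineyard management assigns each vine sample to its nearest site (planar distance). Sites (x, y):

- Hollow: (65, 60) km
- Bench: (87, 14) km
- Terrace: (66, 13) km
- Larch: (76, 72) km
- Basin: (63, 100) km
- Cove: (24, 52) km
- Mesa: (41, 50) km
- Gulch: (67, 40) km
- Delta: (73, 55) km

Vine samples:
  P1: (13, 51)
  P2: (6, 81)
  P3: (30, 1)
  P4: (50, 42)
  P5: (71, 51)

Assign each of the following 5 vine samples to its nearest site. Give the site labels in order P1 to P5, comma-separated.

Cove, Cove, Terrace, Mesa, Delta

P1 → Cove (d²=122.00)
P2 → Cove (d²=1165.00)
P3 → Terrace (d²=1440.00)
P4 → Mesa (d²=145.00)
P5 → Delta (d²=20.00)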